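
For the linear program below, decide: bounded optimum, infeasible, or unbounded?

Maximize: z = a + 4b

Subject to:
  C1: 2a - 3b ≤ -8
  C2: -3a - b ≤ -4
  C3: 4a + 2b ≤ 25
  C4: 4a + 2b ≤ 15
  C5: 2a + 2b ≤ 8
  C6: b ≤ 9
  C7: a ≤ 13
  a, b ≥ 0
The point (0, 4) satisfies every constraint, so the LP is feasible; the constraints give a ≤ 13 and b ≤ 9, which with a, b ≥ 0 keep the feasible region inside a bounded box. A feasible, bounded LP attains a finite optimum at a vertex.

Evaluating z = a + 4b at each vertex:
  (0.3636, 2.909): z = 12
  (0.8, 3.2): z = 13.6
  (0, 4): z = 16

Bounded optimum: z* = 16 at (0, 4).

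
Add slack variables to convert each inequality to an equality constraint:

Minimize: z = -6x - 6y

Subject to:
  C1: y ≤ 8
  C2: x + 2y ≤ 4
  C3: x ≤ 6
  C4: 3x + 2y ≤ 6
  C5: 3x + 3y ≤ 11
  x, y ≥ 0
min z = -6x - 6y

s.t.
  y + s1 = 8
  x + 2y + s2 = 4
  x + s3 = 6
  3x + 2y + s4 = 6
  3x + 3y + s5 = 11
  x, y, s1, s2, s3, s4, s5 ≥ 0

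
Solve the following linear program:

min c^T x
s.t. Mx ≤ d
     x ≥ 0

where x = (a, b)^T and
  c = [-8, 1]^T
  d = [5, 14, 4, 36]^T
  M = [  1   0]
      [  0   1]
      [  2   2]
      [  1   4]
Each vertex is the intersection of two constraint boundaries that also satisfies all remaining constraints:
  a = 0 and b = 0 → (0, 0)
  2a + 2b = 4 and b = 0 → (2, 0)
  2a + 2b = 4 and a = 0 → (0, 2)

Evaluating z = -8a + b at each vertex:
  (0, 0): z = 0
  (2, 0): z = -16
  (0, 2): z = 2

The minimum is at (2, 0) with z = -16.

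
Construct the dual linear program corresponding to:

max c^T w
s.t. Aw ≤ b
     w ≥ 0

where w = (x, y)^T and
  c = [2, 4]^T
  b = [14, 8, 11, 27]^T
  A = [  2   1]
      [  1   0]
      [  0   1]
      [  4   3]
Minimize: z = 14y1 + 8y2 + 11y3 + 27y4

Subject to:
  C1: -2y1 - y2 - 4y4 ≤ -2
  C2: -y1 - y3 - 3y4 ≤ -4
  y1, y2, y3, y4 ≥ 0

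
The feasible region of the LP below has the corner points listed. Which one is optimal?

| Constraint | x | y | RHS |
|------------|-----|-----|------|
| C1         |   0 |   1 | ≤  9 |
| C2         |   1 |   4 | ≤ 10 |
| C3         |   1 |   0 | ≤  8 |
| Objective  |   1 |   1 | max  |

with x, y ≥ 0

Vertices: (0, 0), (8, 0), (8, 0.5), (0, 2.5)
(8, 0.5) with z = 8.5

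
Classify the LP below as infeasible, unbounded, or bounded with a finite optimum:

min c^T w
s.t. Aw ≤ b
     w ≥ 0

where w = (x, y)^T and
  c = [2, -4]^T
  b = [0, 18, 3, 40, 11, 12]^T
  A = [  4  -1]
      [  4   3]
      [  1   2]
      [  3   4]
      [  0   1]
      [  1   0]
The point (0, 1.5) satisfies every constraint, so the LP is feasible; the constraints give x ≤ 12 and y ≤ 11, which with x, y ≥ 0 keep the feasible region inside a bounded box. A feasible, bounded LP attains a finite optimum at a vertex.

Evaluating z = 2x - 4y at each vertex:
  (0, 0): z = 0
  (0.3333, 1.333): z = -4.667
  (0, 1.5): z = -6

The LP has an optimal solution: (0, 1.5) with z = -6.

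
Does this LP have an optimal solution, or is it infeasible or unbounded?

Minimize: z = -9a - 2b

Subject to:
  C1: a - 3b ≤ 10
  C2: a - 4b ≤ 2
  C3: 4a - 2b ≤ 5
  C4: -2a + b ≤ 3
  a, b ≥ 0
Feasible point: (0, 0) satisfies every constraint, so the LP is feasible.
Direction d = (1, 2): for each constraint row a, a·d ≤ 0 —
  (1)(1) + (-3)(2) = -5 ≤ 0
  (1)(1) + (-4)(2) = -7 ≤ 0
  (4)(1) + (-2)(2) = 0 ≤ 0
  (-2)(1) + (1)(2) = 0 ≤ 0
and d ≥ 0, so (0, 0) + t·d stays feasible for every t ≥ 0. Along this ray z = -9a - 2b changes by -13 per unit t, so z → −∞.

Unbounded: there is a feasible ray along which z → −∞.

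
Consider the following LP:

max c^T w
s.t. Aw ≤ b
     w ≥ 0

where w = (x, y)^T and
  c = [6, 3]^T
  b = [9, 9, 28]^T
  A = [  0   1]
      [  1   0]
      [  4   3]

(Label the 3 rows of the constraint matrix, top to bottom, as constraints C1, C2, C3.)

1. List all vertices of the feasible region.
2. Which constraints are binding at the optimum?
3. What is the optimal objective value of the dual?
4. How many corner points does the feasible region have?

1. (0, 0), (7, 0), (0.25, 9), (0, 9)
2. C3, y ≥ 0
3. 42 (by strong duality, equal to the primal optimum)
4. 4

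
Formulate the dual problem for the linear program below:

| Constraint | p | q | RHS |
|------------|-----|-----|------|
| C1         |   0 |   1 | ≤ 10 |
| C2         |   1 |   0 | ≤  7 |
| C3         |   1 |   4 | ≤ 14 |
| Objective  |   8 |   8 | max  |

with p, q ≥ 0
Minimize: z = 10y1 + 7y2 + 14y3

Subject to:
  C1: -y2 - y3 ≤ -8
  C2: -y1 - 4y3 ≤ -8
  y1, y2, y3 ≥ 0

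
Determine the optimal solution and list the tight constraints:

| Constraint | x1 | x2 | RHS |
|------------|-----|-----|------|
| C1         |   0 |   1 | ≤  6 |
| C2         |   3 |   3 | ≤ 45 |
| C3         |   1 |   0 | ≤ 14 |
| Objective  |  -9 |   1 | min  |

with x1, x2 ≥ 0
Optimal: x1 = 14, x2 = 0
Slack at optimum:
  C1: slack = 6
  C2: slack = 3
  C3: slack = 0 (binding)
  x1 ≥ 0: x1 = 14
  x2 ≥ 0: x2 = 0 (binding)
Binding constraints: C3, x2 ≥ 0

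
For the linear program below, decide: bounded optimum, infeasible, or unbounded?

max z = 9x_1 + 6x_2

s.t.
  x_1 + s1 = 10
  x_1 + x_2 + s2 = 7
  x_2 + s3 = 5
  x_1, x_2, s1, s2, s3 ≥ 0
The point (7, 0) satisfies every constraint, so the LP is feasible; the constraints give x_1 ≤ 10 and x_2 ≤ 5, which with x_1, x_2 ≥ 0 keep the feasible region inside a bounded box. A feasible, bounded LP attains a finite optimum at a vertex.

Evaluating z = 9x_1 + 6x_2 at each vertex:
  (0, 0): z = 0
  (7, 0): z = 63
  (2, 5): z = 48
  (0, 5): z = 30

The LP has an optimal solution: (7, 0) with z = 63.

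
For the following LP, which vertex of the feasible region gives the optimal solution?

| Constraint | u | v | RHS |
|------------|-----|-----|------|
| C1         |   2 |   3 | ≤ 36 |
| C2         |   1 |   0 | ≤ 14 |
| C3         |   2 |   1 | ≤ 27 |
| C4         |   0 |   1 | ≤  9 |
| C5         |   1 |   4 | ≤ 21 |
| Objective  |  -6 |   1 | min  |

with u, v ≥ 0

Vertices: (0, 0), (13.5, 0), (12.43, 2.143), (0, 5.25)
Evaluating z = -6u + v at each vertex:
  (0, 0): z = 0
  (13.5, 0): z = -81
  (12.43, 2.143): z = -72.43
  (0, 5.25): z = 5.25

The smallest value is z = -81, attained at (13.5, 0).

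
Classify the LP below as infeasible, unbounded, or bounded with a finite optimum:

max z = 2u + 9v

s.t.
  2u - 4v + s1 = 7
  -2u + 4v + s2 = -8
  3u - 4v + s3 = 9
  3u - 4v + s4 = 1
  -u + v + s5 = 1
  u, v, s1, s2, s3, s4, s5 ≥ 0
The row 2u - 4v + s1 = 7 with s1 ≥ 0 requires 2u - 4v ≤ 7, while the row -2u + 4v + s2 = -8 with s2 ≥ 0 is equivalent to 2u - 4v ≥ 8. Together they would need 8 ≤ 2u - 4v ≤ 7, which is impossible since 8 > 7. No point satisfies all constraints.

Infeasible: no point satisfies all constraints simultaneously.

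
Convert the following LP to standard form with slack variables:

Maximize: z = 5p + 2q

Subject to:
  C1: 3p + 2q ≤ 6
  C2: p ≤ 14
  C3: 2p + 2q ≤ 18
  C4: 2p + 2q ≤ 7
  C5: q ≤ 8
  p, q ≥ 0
max z = 5p + 2q

s.t.
  3p + 2q + s1 = 6
  p + s2 = 14
  2p + 2q + s3 = 18
  2p + 2q + s4 = 7
  q + s5 = 8
  p, q, s1, s2, s3, s4, s5 ≥ 0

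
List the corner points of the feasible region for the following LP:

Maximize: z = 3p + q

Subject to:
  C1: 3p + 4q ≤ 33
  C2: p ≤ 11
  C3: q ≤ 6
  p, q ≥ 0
Each vertex is the intersection of two constraint boundaries that also satisfies all remaining constraints:
  p = 0 and q = 0 → (0, 0)
  3p + 4q = 33 and p = 11 → (11, 0)
  3p + 4q = 33 and q = 6 → (3, 6)
  q = 6 and p = 0 → (0, 6)

Vertices: (0, 0), (11, 0), (3, 6), (0, 6)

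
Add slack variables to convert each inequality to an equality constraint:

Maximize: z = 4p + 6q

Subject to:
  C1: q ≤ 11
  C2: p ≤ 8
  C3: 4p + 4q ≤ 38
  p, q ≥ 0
max z = 4p + 6q

s.t.
  q + s1 = 11
  p + s2 = 8
  4p + 4q + s3 = 38
  p, q, s1, s2, s3 ≥ 0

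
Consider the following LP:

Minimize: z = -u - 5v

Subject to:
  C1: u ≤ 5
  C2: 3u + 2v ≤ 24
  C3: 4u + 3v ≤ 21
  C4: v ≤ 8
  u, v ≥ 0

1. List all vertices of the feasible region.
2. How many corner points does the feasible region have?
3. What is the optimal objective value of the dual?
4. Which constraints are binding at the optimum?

1. (0, 0), (5, 0), (5, 0.3333), (0, 7)
2. 4
3. -35 (by strong duality, equal to the primal optimum)
4. C3, u ≥ 0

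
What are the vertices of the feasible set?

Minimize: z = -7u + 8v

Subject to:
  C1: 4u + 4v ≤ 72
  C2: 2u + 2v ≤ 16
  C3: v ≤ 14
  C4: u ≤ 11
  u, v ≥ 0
Each vertex is the intersection of two constraint boundaries that also satisfies all remaining constraints:
  u = 0 and v = 0 → (0, 0)
  2u + 2v = 16 and v = 0 → (8, 0)
  2u + 2v = 16 and u = 0 → (0, 8)

Vertices: (0, 0), (8, 0), (0, 8)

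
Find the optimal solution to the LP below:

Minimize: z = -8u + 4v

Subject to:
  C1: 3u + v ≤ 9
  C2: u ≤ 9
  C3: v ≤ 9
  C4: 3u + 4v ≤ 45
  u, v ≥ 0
u = 3, v = 0, z = -24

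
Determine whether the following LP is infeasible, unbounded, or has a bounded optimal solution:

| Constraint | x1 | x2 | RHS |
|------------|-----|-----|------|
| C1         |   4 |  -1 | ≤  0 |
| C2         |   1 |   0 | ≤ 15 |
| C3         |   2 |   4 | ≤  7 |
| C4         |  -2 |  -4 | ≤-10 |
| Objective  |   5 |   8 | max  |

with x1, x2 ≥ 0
C3 requires 2x1 + 4x2 ≤ 7, while C4 (-2x1 - 4x2 ≤ -10) is equivalent to 2x1 + 4x2 ≥ 10. Together they would need 10 ≤ 2x1 + 4x2 ≤ 7, which is impossible since 10 > 7. No point satisfies all constraints.

The feasible region is empty; the LP is infeasible.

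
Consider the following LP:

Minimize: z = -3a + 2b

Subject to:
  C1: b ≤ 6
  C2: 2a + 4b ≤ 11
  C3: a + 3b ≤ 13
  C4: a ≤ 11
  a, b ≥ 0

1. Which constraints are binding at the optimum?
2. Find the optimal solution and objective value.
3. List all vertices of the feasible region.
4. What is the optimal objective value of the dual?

1. C2, b ≥ 0
2. a = 5.5, b = 0, z = -16.5
3. (0, 0), (5.5, 0), (0, 2.75)
4. -16.5 (by strong duality, equal to the primal optimum)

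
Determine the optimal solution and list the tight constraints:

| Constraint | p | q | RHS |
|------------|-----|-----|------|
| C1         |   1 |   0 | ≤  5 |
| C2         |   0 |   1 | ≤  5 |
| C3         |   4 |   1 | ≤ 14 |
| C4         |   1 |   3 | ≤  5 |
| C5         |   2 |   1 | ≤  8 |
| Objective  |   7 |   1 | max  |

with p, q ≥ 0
Optimal: p = 3.5, q = 0
Binding: C3, q ≥ 0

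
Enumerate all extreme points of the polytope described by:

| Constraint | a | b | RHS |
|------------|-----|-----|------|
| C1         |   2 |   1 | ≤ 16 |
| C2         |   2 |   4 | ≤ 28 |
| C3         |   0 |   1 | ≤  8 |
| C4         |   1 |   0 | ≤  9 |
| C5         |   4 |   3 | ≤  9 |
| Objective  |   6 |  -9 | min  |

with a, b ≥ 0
Each vertex is the intersection of two constraint boundaries that also satisfies all remaining constraints:
  a = 0 and b = 0 → (0, 0)
  4a + 3b = 9 and b = 0 → (2.25, 0)
  4a + 3b = 9 and a = 0 → (0, 3)

Vertices: (0, 0), (2.25, 0), (0, 3)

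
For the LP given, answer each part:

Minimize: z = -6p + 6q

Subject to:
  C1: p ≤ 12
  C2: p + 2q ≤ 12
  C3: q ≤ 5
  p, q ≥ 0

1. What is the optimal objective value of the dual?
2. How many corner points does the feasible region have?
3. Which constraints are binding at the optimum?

1. -72 (by strong duality, equal to the primal optimum)
2. 4
3. C1, C2, q ≥ 0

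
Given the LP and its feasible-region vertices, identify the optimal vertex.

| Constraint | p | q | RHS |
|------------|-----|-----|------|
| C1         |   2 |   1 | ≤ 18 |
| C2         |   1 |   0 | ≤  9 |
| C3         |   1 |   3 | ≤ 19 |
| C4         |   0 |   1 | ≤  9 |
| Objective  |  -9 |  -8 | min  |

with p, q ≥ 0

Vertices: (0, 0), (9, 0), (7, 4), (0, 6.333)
(7, 4) with z = -95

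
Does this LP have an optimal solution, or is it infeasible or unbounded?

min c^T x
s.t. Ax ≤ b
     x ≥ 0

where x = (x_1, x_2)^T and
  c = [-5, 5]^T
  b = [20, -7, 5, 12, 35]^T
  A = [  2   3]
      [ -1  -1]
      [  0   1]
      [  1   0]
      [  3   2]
The point (10, 0) satisfies every constraint, so the LP is feasible; the constraints give x_1 ≤ 12 and x_2 ≤ 5, which with x_1, x_2 ≥ 0 keep the feasible region inside a bounded box. A feasible, bounded LP attains a finite optimum at a vertex.

Evaluating z = -5x_1 + 5x_2 at each vertex:
  (7, 0): z = -35
  (10, 0): z = -50
  (2.5, 5): z = 12.5
  (2, 5): z = 15

The LP has an optimal solution: (10, 0) with z = -50.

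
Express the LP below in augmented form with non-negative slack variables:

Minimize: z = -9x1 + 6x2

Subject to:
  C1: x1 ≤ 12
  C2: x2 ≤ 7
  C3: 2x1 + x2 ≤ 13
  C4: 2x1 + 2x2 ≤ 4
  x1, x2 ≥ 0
min z = -9x1 + 6x2

s.t.
  x1 + s1 = 12
  x2 + s2 = 7
  2x1 + x2 + s3 = 13
  2x1 + 2x2 + s4 = 4
  x1, x2, s1, s2, s3, s4 ≥ 0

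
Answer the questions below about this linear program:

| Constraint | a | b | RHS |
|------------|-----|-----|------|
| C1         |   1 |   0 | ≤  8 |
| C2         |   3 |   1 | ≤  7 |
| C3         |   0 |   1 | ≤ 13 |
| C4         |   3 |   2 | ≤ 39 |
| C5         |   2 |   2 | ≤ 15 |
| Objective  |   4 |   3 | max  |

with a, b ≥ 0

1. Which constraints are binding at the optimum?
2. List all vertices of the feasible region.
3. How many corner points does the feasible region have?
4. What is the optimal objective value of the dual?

1. C2, a ≥ 0
2. (0, 0), (2.333, 0), (0, 7)
3. 3
4. 21 (by strong duality, equal to the primal optimum)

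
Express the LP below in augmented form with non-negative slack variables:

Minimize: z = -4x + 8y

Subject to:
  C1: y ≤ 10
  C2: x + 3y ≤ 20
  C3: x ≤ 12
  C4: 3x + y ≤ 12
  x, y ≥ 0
min z = -4x + 8y

s.t.
  y + s1 = 10
  x + 3y + s2 = 20
  x + s3 = 12
  3x + y + s4 = 12
  x, y, s1, s2, s3, s4 ≥ 0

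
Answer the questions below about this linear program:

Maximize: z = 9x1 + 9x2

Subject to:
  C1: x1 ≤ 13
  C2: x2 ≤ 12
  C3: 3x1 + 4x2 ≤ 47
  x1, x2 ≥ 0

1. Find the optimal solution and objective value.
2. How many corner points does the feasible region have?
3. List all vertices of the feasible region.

1. x1 = 13, x2 = 2, z = 135
2. 4
3. (0, 0), (13, 0), (13, 2), (0, 11.75)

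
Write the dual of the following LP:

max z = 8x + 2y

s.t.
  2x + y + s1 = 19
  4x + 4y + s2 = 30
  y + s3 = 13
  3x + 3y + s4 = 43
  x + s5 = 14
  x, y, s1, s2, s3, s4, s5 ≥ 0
Minimize: z = 19y1 + 30y2 + 13y3 + 43y4 + 14y5

Subject to:
  C1: -2y1 - 4y2 - 3y4 - y5 ≤ -8
  C2: -y1 - 4y2 - y3 - 3y4 ≤ -2
  y1, y2, y3, y4, y5 ≥ 0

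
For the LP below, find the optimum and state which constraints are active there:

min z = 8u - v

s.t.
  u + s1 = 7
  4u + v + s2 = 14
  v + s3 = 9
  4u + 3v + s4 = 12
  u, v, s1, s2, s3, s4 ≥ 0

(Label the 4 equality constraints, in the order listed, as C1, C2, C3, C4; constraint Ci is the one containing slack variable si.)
Optimal: u = 0, v = 4
Slack at optimum:
  C1: slack = 7
  C2: slack = 10
  C3: slack = 5
  C4: slack = 0 (binding)
  u ≥ 0: u = 0 (binding)
  v ≥ 0: v = 4
Binding constraints: C4, u ≥ 0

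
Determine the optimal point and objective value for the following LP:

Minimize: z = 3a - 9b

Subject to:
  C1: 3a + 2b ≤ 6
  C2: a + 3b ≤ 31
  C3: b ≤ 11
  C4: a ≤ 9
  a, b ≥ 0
Each vertex is the intersection of two constraint boundaries that also satisfies all remaining constraints:
  a = 0 and b = 0 → (0, 0)
  3a + 2b = 6 and b = 0 → (2, 0)
  3a + 2b = 6 and a = 0 → (0, 3)

Evaluating z = 3a - 9b at each vertex:
  (0, 0): z = 0
  (2, 0): z = 6
  (0, 3): z = -27

The minimum is at (0, 3) with z = -27.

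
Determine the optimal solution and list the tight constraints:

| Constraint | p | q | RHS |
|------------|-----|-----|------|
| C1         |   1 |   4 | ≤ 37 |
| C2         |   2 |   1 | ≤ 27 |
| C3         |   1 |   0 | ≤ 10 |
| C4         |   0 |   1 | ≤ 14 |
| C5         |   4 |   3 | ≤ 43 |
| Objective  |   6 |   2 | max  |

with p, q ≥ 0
Optimal: p = 10, q = 1
Slack at optimum:
  C1: slack = 23
  C2: slack = 6
  C3: slack = 0 (binding)
  C4: slack = 13
  C5: slack = 0 (binding)
  p ≥ 0: p = 10
  q ≥ 0: q = 1
Binding constraints: C3, C5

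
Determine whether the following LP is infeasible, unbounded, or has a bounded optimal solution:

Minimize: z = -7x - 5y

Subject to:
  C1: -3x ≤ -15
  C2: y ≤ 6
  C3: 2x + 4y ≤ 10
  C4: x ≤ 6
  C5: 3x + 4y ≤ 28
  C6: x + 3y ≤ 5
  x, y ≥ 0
The point (5, 0) satisfies every constraint, so the LP is feasible; the constraints give x ≤ 6 and y ≤ 6, which with x, y ≥ 0 keep the feasible region inside a bounded box. A feasible, bounded LP attains a finite optimum at a vertex.

Evaluating z = -7x - 5y at each vertex:
  (5, 0): z = -35

Bounded optimum: z* = -35 at (5, 0).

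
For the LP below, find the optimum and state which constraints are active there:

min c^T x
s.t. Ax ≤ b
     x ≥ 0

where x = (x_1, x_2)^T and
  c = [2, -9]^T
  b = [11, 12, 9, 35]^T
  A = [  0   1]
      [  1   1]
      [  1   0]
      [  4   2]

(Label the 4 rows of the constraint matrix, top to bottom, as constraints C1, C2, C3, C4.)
Optimal: x_1 = 0, x_2 = 11
Slack at optimum:
  C1: slack = 0 (binding)
  C2: slack = 1
  C3: slack = 9
  C4: slack = 13
  x_1 ≥ 0: x_1 = 0 (binding)
  x_2 ≥ 0: x_2 = 11
Binding constraints: C1, x_1 ≥ 0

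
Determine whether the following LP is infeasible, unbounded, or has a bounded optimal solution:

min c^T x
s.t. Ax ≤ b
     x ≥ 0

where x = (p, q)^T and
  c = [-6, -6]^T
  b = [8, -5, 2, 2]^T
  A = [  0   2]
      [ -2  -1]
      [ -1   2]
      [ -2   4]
Feasible point: (2, 1) satisfies every constraint, so the LP is feasible.
Direction d = (1, 0): for each constraint row a, a·d ≤ 0 —
  (0)(1) + (2)(0) = 0 ≤ 0
  (-2)(1) + (-1)(0) = -2 ≤ 0
  (-1)(1) + (2)(0) = -1 ≤ 0
  (-2)(1) + (4)(0) = -2 ≤ 0
and d ≥ 0, so (2, 1) + t·d stays feasible for every t ≥ 0. Along this ray z = -6p - 6q changes by -6 per unit t, so z → −∞.

The LP is unbounded; z can be made arbitrarily small.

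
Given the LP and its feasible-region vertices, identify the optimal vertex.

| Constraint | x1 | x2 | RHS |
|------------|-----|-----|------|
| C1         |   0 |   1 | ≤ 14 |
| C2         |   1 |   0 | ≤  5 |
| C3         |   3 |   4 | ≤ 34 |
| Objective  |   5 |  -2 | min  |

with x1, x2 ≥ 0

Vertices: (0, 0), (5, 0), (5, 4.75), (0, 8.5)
Evaluating z = 5x1 - 2x2 at each vertex:
  (0, 0): z = 0
  (5, 0): z = 25
  (5, 4.75): z = 15.5
  (0, 8.5): z = -17

The smallest value is z = -17, attained at (0, 8.5).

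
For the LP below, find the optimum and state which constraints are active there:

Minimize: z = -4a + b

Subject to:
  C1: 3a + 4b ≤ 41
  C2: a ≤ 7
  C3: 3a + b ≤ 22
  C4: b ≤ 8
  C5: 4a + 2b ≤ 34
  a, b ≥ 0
Optimal: a = 7, b = 0
Slack at optimum:
  C1: slack = 20
  C2: slack = 0 (binding)
  C3: slack = 1
  C4: slack = 8
  C5: slack = 6
  a ≥ 0: a = 7
  b ≥ 0: b = 0 (binding)
Binding constraints: C2, b ≥ 0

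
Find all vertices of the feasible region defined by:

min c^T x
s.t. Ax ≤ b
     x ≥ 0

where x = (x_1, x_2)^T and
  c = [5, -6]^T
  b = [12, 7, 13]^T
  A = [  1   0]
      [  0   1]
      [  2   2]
Each vertex is the intersection of two constraint boundaries that also satisfies all remaining constraints:
  x_1 = 0 and x_2 = 0 → (0, 0)
  2x_1 + 2x_2 = 13 and x_2 = 0 → (6.5, 0)
  2x_1 + 2x_2 = 13 and x_1 = 0 → (0, 6.5)

Vertices: (0, 0), (6.5, 0), (0, 6.5)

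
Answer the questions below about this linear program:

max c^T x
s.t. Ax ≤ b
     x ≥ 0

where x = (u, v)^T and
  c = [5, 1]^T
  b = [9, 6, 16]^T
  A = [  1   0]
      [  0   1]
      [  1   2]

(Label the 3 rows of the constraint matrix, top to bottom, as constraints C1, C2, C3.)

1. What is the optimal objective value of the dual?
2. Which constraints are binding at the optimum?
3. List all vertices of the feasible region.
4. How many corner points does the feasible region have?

1. 48.5 (by strong duality, equal to the primal optimum)
2. C1, C3
3. (0, 0), (9, 0), (9, 3.5), (4, 6), (0, 6)
4. 5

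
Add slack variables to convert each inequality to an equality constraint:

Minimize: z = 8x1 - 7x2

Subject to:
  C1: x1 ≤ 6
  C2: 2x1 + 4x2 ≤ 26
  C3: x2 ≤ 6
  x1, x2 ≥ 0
min z = 8x1 - 7x2

s.t.
  x1 + s1 = 6
  2x1 + 4x2 + s2 = 26
  x2 + s3 = 6
  x1, x2, s1, s2, s3 ≥ 0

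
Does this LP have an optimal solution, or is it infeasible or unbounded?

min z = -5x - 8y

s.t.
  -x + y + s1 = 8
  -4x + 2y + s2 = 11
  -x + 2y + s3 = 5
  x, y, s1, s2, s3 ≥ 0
Feasible point: (0, 0) satisfies every constraint, so the LP is feasible.
Direction d = (1, 0): for each constraint row a, a·d ≤ 0 —
  (-1)(1) + (1)(0) = -1 ≤ 0
  (-4)(1) + (2)(0) = -4 ≤ 0
  (-1)(1) + (2)(0) = -1 ≤ 0
and d ≥ 0, so (0, 0) + t·d stays feasible for every t ≥ 0. Along this ray z = -5x - 8y changes by -5 per unit t, so z → −∞.

Unbounded — the objective can decrease without bound over the feasible region.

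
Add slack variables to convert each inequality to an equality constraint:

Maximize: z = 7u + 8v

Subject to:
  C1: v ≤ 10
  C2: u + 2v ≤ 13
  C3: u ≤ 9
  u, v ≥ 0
max z = 7u + 8v

s.t.
  v + s1 = 10
  u + 2v + s2 = 13
  u + s3 = 9
  u, v, s1, s2, s3 ≥ 0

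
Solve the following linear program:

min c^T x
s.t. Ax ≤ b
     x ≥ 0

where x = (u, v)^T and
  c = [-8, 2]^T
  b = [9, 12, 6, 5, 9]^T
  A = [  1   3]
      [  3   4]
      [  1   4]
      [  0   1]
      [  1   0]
u = 4, v = 0, z = -32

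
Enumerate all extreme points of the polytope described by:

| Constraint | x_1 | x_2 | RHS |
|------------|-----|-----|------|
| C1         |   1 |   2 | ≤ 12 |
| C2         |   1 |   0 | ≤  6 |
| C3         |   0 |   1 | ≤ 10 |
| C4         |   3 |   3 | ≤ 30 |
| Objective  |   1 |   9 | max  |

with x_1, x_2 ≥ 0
Each vertex is the intersection of two constraint boundaries that also satisfies all remaining constraints:
  x_1 = 0 and x_2 = 0 → (0, 0)
  x_1 = 6 and x_2 = 0 → (6, 0)
  x_1 + 2x_2 = 12 and x_1 = 6 → (6, 3)
  x_1 + 2x_2 = 12 and x_1 = 0 → (0, 6)

Vertices: (0, 0), (6, 0), (6, 3), (0, 6)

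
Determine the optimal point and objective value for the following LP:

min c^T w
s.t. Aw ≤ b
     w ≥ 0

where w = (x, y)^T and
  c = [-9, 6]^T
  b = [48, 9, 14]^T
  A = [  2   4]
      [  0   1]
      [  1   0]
x = 14, y = 0, z = -126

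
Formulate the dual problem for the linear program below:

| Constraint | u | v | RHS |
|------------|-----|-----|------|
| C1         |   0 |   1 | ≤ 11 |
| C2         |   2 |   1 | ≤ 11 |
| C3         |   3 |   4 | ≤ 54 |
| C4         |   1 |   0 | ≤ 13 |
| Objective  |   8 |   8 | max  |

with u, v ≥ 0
Minimize: z = 11y1 + 11y2 + 54y3 + 13y4

Subject to:
  C1: -2y2 - 3y3 - y4 ≤ -8
  C2: -y1 - y2 - 4y3 ≤ -8
  y1, y2, y3, y4 ≥ 0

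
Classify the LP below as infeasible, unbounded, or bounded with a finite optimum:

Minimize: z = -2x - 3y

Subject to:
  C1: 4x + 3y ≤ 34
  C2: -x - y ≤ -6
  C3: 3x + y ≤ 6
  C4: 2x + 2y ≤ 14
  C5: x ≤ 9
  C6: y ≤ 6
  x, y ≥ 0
The point (0, 6) satisfies every constraint, so the LP is feasible; the constraints give x ≤ 9 and y ≤ 6, which with x, y ≥ 0 keep the feasible region inside a bounded box. A feasible, bounded LP attains a finite optimum at a vertex.

Evaluating z = -2x - 3y at each vertex:
  (0, 6): z = -18

The LP has an optimal solution: (0, 6) with z = -18.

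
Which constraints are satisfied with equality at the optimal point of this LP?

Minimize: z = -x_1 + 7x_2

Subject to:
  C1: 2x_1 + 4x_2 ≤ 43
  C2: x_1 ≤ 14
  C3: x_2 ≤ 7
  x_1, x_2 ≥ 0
Optimal: x_1 = 14, x_2 = 0
Binding: C2, x_2 ≥ 0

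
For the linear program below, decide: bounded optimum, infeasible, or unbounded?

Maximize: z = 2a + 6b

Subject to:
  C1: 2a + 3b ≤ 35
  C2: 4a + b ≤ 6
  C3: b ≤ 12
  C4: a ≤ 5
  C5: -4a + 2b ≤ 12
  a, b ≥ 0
The point (0, 6) satisfies every constraint, so the LP is feasible; the constraints give a ≤ 5 and b ≤ 12, which with a, b ≥ 0 keep the feasible region inside a bounded box. A feasible, bounded LP attains a finite optimum at a vertex.

Feasible with finite optimum z* = 36 at (0, 6).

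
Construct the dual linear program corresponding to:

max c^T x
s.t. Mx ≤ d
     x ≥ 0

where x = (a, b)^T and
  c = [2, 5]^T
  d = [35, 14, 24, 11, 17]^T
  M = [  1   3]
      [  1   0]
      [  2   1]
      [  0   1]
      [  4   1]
Minimize: z = 35y1 + 14y2 + 24y3 + 11y4 + 17y5

Subject to:
  C1: -y1 - y2 - 2y3 - 4y5 ≤ -2
  C2: -3y1 - y3 - y4 - y5 ≤ -5
  y1, y2, y3, y4, y5 ≥ 0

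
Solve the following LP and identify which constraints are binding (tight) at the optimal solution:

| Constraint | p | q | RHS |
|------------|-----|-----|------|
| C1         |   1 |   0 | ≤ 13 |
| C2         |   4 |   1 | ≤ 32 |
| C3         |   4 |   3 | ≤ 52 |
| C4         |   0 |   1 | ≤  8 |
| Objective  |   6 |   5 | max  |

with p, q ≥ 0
Optimal: p = 6, q = 8
Slack at optimum:
  C1: slack = 7
  C2: slack = 0 (binding)
  C3: slack = 4
  C4: slack = 0 (binding)
  p ≥ 0: p = 6
  q ≥ 0: q = 8
Binding constraints: C2, C4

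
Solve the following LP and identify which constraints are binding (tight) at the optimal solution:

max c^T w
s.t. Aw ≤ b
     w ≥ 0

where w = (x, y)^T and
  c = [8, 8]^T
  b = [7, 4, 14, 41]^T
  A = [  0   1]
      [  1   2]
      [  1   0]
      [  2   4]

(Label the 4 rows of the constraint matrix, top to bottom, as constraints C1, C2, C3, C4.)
Optimal: x = 4, y = 0
Slack at optimum:
  C1: slack = 7
  C2: slack = 0 (binding)
  C3: slack = 10
  C4: slack = 33
  x ≥ 0: x = 4
  y ≥ 0: y = 0 (binding)
Binding constraints: C2, y ≥ 0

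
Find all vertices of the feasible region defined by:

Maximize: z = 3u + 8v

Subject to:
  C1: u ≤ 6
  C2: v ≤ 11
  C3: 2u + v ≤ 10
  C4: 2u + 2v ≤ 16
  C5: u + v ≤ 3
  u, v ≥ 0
Each vertex is the intersection of two constraint boundaries that also satisfies all remaining constraints:
  u = 0 and v = 0 → (0, 0)
  u + v = 3 and v = 0 → (3, 0)
  u + v = 3 and u = 0 → (0, 3)

Vertices: (0, 0), (3, 0), (0, 3)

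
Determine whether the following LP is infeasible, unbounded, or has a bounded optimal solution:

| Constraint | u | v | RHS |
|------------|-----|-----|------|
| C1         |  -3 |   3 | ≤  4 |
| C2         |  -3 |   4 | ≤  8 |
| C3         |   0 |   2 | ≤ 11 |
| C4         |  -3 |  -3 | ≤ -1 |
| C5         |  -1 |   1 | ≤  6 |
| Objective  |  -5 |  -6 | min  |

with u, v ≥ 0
Feasible point: (0, 1) satisfies every constraint, so the LP is feasible.
Direction d = (1, 0): for each constraint row a, a·d ≤ 0 —
  (-3)(1) + (3)(0) = -3 ≤ 0
  (-3)(1) + (4)(0) = -3 ≤ 0
  (0)(1) + (2)(0) = 0 ≤ 0
  (-3)(1) + (-3)(0) = -3 ≤ 0
  (-1)(1) + (1)(0) = -1 ≤ 0
and d ≥ 0, so (0, 1) + t·d stays feasible for every t ≥ 0. Along this ray z = -5u - 6v changes by -5 per unit t, so z → −∞.

Unbounded — the objective can decrease without bound over the feasible region.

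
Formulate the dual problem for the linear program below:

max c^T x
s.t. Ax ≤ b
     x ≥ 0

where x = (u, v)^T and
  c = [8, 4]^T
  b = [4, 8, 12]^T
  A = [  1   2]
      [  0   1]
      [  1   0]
Minimize: z = 4y1 + 8y2 + 12y3

Subject to:
  C1: -y1 - y3 ≤ -8
  C2: -2y1 - y2 ≤ -4
  y1, y2, y3 ≥ 0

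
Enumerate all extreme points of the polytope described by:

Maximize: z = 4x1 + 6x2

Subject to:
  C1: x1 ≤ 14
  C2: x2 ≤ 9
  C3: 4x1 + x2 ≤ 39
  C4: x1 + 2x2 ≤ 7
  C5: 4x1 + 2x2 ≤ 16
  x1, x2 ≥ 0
Each vertex is the intersection of two constraint boundaries that also satisfies all remaining constraints:
  x1 = 0 and x2 = 0 → (0, 0)
  4x1 + 2x2 = 16 and x2 = 0 → (4, 0)
  x1 + 2x2 = 7 and 4x1 + 2x2 = 16 → (3, 2)
  x1 + 2x2 = 7 and x1 = 0 → (0, 3.5)

Vertices: (0, 0), (4, 0), (3, 2), (0, 3.5)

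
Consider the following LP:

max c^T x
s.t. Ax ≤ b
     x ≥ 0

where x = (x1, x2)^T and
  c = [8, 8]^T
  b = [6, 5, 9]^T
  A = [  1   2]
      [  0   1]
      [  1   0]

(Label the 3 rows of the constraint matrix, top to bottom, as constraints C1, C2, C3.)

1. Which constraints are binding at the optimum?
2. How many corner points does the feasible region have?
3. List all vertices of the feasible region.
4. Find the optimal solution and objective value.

1. C1, x2 ≥ 0
2. 3
3. (0, 0), (6, 0), (0, 3)
4. x1 = 6, x2 = 0, z = 48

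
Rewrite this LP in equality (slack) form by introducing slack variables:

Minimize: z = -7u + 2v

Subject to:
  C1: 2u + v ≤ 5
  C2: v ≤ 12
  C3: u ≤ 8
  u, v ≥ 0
min z = -7u + 2v

s.t.
  2u + v + s1 = 5
  v + s2 = 12
  u + s3 = 8
  u, v, s1, s2, s3 ≥ 0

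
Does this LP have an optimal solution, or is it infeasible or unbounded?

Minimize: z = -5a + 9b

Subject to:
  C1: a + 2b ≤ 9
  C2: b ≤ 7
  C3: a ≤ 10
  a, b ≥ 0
The point (9, 0) satisfies every constraint, so the LP is feasible; the constraints give a ≤ 10 and b ≤ 7, which with a, b ≥ 0 keep the feasible region inside a bounded box. A feasible, bounded LP attains a finite optimum at a vertex.

Evaluating z = -5a + 9b at each vertex:
  (0, 0): z = 0
  (9, 0): z = -45
  (0, 4.5): z = 40.5

The LP has an optimal solution: (9, 0) with z = -45.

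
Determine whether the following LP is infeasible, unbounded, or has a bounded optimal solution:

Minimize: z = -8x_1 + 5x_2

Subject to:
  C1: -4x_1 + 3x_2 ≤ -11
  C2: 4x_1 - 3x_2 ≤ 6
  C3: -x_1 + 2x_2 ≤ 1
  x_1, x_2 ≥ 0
C2 requires 4x_1 - 3x_2 ≤ 6, while C1 (-4x_1 + 3x_2 ≤ -11) is equivalent to 4x_1 - 3x_2 ≥ 11. Together they would need 11 ≤ 4x_1 - 3x_2 ≤ 6, which is impossible since 11 > 6. No point satisfies all constraints.

The feasible region is empty; the LP is infeasible.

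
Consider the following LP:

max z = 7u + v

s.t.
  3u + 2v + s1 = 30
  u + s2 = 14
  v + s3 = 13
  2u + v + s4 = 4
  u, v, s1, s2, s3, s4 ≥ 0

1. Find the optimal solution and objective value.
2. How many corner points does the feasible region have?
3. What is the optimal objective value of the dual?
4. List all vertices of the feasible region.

1. u = 2, v = 0, z = 14
2. 3
3. 14 (by strong duality, equal to the primal optimum)
4. (0, 0), (2, 0), (0, 4)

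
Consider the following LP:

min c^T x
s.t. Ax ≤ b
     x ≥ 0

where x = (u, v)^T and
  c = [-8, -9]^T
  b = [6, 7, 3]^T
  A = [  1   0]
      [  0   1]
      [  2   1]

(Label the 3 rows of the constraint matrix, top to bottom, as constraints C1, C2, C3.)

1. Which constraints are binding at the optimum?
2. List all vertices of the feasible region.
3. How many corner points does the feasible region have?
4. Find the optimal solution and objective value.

1. C3, u ≥ 0
2. (0, 0), (1.5, 0), (0, 3)
3. 3
4. u = 0, v = 3, z = -27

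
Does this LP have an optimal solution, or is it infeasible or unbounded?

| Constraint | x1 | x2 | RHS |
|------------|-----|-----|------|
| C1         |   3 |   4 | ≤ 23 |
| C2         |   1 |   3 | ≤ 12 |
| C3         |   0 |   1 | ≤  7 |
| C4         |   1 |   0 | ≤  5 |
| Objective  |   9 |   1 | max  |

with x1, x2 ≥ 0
The point (5, 2) satisfies every constraint, so the LP is feasible; the constraints give x1 ≤ 5 and x2 ≤ 7, which with x1, x2 ≥ 0 keep the feasible region inside a bounded box. A feasible, bounded LP attains a finite optimum at a vertex.

Evaluating z = 9x1 + x2 at each vertex:
  (0, 0): z = 0
  (5, 0): z = 45
  (5, 2): z = 47
  (4.2, 2.6): z = 40.4
  (0, 4): z = 4

Bounded optimum: z* = 47 at (5, 2).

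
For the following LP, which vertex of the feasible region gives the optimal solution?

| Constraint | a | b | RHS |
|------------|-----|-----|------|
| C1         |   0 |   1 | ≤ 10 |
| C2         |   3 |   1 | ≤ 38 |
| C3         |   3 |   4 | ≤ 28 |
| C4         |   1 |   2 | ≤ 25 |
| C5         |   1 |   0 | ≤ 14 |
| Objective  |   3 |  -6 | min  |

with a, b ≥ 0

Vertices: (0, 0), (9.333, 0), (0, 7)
(0, 7) with z = -42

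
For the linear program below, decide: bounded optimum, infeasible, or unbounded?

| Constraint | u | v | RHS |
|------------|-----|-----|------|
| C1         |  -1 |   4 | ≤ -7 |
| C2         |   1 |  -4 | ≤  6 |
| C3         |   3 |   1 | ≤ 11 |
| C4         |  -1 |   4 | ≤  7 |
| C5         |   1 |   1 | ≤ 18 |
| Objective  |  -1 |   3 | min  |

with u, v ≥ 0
C2 requires u - 4v ≤ 6, while C1 (-u + 4v ≤ -7) is equivalent to u - 4v ≥ 7. Together they would need 7 ≤ u - 4v ≤ 6, which is impossible since 7 > 6. No point satisfies all constraints.

The feasible region is empty; the LP is infeasible.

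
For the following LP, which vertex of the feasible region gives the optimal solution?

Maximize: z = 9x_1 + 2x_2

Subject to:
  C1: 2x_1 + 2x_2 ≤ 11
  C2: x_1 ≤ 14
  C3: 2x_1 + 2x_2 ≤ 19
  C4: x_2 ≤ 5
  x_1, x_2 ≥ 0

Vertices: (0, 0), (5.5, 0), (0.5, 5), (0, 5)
Evaluating z = 9x_1 + 2x_2 at each vertex:
  (0, 0): z = 0
  (5.5, 0): z = 49.5
  (0.5, 5): z = 14.5
  (0, 5): z = 10

The largest value is z = 49.5, attained at (5.5, 0).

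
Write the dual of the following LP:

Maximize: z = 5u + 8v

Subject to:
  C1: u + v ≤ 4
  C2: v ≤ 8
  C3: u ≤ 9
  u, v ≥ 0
Minimize: z = 4y1 + 8y2 + 9y3

Subject to:
  C1: -y1 - y3 ≤ -5
  C2: -y1 - y2 ≤ -8
  y1, y2, y3 ≥ 0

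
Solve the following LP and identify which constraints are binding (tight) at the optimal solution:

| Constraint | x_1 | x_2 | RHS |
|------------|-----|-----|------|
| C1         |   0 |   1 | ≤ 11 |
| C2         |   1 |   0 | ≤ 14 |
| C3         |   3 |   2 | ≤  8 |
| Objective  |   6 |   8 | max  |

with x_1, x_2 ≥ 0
Optimal: x_1 = 0, x_2 = 4
Binding: C3, x_1 ≥ 0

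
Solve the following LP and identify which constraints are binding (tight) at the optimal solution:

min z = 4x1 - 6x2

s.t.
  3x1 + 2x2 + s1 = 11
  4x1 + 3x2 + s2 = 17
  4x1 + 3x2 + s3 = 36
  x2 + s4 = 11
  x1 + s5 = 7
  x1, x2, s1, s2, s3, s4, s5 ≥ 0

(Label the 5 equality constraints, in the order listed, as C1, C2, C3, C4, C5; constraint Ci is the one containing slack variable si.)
Optimal: x1 = 0, x2 = 5.5
Slack at optimum:
  C1: slack = 0 (binding)
  C2: slack = 0.5
  C3: slack = 19.5
  C4: slack = 5.5
  C5: slack = 7
  x1 ≥ 0: x1 = 0 (binding)
  x2 ≥ 0: x2 = 5.5
Binding constraints: C1, x1 ≥ 0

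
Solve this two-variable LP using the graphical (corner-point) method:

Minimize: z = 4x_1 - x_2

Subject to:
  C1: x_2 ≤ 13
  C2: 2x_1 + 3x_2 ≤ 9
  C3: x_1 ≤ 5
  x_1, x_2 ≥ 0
Each vertex is the intersection of two constraint boundaries that also satisfies all remaining constraints:
  x_1 = 0 and x_2 = 0 → (0, 0)
  2x_1 + 3x_2 = 9 and x_2 = 0 → (4.5, 0)
  2x_1 + 3x_2 = 9 and x_1 = 0 → (0, 3)

Evaluating z = 4x_1 - x_2 at each vertex:
  (0, 0): z = 0
  (4.5, 0): z = 18
  (0, 3): z = -3

The minimum is at (0, 3) with z = -3.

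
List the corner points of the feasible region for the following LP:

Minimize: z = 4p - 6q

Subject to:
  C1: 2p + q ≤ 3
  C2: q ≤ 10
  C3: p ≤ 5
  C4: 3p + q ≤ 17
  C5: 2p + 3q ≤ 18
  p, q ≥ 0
Each vertex is the intersection of two constraint boundaries that also satisfies all remaining constraints:
  p = 0 and q = 0 → (0, 0)
  2p + q = 3 and q = 0 → (1.5, 0)
  2p + q = 3 and p = 0 → (0, 3)

Vertices: (0, 0), (1.5, 0), (0, 3)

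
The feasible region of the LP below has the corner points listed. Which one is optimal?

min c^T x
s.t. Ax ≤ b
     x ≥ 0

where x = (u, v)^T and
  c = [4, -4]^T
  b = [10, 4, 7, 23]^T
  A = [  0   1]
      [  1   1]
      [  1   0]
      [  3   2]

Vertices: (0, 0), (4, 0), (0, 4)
Evaluating z = 4u - 4v at each vertex:
  (0, 0): z = 0
  (4, 0): z = 16
  (0, 4): z = -16

The smallest value is z = -16, attained at (0, 4).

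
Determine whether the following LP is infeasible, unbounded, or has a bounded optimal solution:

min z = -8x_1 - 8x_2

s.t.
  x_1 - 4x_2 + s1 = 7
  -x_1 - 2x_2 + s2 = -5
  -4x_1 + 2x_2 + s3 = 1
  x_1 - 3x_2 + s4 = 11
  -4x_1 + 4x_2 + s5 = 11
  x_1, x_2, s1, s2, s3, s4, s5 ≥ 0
Feasible point: (1, 2) satisfies every constraint, so the LP is feasible.
Direction d = (1, 1): for each constraint row a, a·d ≤ 0 —
  (1)(1) + (-4)(1) = -3 ≤ 0
  (-1)(1) + (-2)(1) = -3 ≤ 0
  (-4)(1) + (2)(1) = -2 ≤ 0
  (1)(1) + (-3)(1) = -2 ≤ 0
  (-4)(1) + (4)(1) = 0 ≤ 0
and d ≥ 0, so (1, 2) + t·d stays feasible for every t ≥ 0. Along this ray z = -8x_1 - 8x_2 changes by -16 per unit t, so z → −∞.

Unbounded — the objective can decrease without bound over the feasible region.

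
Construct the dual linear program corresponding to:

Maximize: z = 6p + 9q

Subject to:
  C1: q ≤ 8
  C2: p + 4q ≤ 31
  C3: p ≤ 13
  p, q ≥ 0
Minimize: z = 8y1 + 31y2 + 13y3

Subject to:
  C1: -y2 - y3 ≤ -6
  C2: -y1 - 4y2 ≤ -9
  y1, y2, y3 ≥ 0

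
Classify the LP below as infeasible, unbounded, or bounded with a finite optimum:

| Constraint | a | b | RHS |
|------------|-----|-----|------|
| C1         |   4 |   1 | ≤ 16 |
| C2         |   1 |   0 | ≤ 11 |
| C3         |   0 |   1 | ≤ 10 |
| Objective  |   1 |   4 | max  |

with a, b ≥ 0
The point (1.5, 10) satisfies every constraint, so the LP is feasible; the constraints give a ≤ 11 and b ≤ 10, which with a, b ≥ 0 keep the feasible region inside a bounded box. A feasible, bounded LP attains a finite optimum at a vertex.

Bounded optimum: z* = 41.5 at (1.5, 10).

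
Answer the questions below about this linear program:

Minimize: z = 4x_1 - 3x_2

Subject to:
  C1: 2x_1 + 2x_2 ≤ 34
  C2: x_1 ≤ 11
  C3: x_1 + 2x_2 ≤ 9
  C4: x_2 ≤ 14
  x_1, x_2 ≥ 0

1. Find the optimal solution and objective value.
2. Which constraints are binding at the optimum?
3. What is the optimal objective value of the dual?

1. x_1 = 0, x_2 = 4.5, z = -13.5
2. C3, x_1 ≥ 0
3. -13.5 (by strong duality, equal to the primal optimum)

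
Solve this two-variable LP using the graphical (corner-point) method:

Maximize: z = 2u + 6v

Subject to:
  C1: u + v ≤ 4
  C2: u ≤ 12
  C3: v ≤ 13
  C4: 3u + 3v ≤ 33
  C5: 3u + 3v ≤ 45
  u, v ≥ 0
Each vertex is the intersection of two constraint boundaries that also satisfies all remaining constraints:
  u = 0 and v = 0 → (0, 0)
  u + v = 4 and v = 0 → (4, 0)
  u + v = 4 and u = 0 → (0, 4)

Evaluating z = 2u + 6v at each vertex:
  (0, 0): z = 0
  (4, 0): z = 8
  (0, 4): z = 24

The maximum is at (0, 4) with z = 24.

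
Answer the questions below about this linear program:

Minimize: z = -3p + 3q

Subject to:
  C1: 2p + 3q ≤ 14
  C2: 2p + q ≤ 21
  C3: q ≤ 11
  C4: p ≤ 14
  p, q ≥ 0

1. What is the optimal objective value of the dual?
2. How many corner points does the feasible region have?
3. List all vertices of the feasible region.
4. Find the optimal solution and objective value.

1. -21 (by strong duality, equal to the primal optimum)
2. 3
3. (0, 0), (7, 0), (0, 4.667)
4. p = 7, q = 0, z = -21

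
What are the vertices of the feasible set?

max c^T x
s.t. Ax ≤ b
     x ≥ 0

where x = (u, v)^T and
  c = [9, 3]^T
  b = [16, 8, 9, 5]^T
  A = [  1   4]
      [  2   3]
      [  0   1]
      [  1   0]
Each vertex is the intersection of two constraint boundaries that also satisfies all remaining constraints:
  u = 0 and v = 0 → (0, 0)
  2u + 3v = 8 and v = 0 → (4, 0)
  2u + 3v = 8 and u = 0 → (0, 2.667)

Vertices: (0, 0), (4, 0), (0, 2.667)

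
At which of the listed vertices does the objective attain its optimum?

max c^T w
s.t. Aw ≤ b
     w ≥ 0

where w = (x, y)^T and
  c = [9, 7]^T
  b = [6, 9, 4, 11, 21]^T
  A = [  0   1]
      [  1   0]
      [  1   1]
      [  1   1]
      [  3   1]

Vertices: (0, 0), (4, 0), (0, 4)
Evaluating z = 9x + 7y at each vertex:
  (0, 0): z = 0
  (4, 0): z = 36
  (0, 4): z = 28

The largest value is z = 36, attained at (4, 0).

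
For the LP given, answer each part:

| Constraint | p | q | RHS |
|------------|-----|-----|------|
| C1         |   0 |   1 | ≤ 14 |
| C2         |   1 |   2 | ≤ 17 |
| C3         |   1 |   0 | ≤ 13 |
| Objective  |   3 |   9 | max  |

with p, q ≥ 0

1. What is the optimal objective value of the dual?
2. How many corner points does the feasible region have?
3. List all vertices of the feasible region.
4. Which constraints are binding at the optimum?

1. 76.5 (by strong duality, equal to the primal optimum)
2. 4
3. (0, 0), (13, 0), (13, 2), (0, 8.5)
4. C2, p ≥ 0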